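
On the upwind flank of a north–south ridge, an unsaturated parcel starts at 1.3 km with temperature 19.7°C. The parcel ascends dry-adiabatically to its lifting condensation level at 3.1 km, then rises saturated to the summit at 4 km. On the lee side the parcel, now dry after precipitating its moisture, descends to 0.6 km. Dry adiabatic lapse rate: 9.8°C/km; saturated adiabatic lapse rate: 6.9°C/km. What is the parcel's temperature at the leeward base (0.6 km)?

From 1300 m to 3100 m (dry): cools by 9.8 × 1.8 = 17.64°C, giving 2.06°C.
From 3100 m to 4000 m (saturated): cools by 6.9 × 0.9 = 6.21°C, giving -4.15°C.
From 4000 m to 600 m (dry descent): warms by 9.8 × 3.4 = 33.32°C, giving 29.17°C.

29.17°C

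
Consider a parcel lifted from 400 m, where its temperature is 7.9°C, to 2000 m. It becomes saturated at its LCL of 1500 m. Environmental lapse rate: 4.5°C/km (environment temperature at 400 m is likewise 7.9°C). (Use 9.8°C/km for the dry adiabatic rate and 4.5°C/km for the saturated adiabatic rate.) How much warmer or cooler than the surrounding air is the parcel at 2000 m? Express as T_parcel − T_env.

Parcel:
  Dry to 1500 m: -9.8 × 1.1 km = -10.78°C, so T = -2.88°C.
  Saturated to 2000 m: -4.5 × 0.5 km = -2.25°C, so T = -5.13°C.
Environment:
  Environment to 2000 m: -4.5 × 1.6 km = -7.2°C, so T = 0.7°C.
T_parcel − T_env = -5.13 − 0.7 = -5.83°C

-5.83°C (parcel cooler than environment)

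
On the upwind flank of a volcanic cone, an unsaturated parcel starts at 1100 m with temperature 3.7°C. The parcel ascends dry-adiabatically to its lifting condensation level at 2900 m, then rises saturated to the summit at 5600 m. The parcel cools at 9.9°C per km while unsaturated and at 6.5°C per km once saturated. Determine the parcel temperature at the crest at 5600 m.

-31.67°C

1100 → 2900 m (dry, 9.9°C/km): ΔT = -9.9 × 1.8 = -17.82°C → T = -14.12°C
2900 → 5600 m (saturated, 6.5°C/km): ΔT = -6.5 × 2.7 = -17.55°C → T = -31.67°C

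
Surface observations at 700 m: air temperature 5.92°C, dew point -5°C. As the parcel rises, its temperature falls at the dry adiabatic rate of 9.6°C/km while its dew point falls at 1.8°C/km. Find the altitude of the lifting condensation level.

T and T_d converge at 9.6 − 1.8 = 7.8°C per km
Height above start = (5.92 − (-5)) / 7.8 = 1.4 km
LCL altitude = 700 m + 1400 m = 2100 m

2100 m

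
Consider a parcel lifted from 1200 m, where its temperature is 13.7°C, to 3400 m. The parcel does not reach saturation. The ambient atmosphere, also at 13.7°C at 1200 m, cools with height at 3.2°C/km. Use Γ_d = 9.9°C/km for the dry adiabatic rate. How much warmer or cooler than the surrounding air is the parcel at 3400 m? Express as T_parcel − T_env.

-14.74°C (parcel cooler than environment)

Parcel:
  1200 → 3400 m (dry, 9.9°C/km): ΔT = -9.9 × 2.2 = -21.78°C → T = -8.08°C
Environment:
  1200 → 3400 m (environment, 3.2°C/km): ΔT = -3.2 × 2.2 = -7.04°C → T = 6.66°C
T_parcel − T_env = -8.08 − 6.66 = -14.74°C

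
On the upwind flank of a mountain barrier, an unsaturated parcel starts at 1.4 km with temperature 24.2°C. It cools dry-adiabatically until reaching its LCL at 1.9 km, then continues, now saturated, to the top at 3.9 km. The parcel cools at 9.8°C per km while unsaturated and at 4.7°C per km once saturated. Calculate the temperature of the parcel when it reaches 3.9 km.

Dry to 1900 m: -9.8 × 0.5 km = -4.9°C, so T = 19.3°C.
Saturated to 3900 m: -4.7 × 2 km = -9.4°C, so T = 9.9°C.

9.9°C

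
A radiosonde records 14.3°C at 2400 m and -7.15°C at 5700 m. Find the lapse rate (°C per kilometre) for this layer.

Γ = −ΔT/Δz = (14.3 − (-7.15)) / (5700 − 2400) m
  = 21.45°C / 3.3 km = 6.5°C/km

6.5°C/km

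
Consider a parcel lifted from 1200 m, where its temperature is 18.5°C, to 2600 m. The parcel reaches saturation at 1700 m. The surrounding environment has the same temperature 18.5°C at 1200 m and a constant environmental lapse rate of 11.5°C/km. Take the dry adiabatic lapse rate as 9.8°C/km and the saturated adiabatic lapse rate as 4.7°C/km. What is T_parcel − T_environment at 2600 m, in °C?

+6.97°C (parcel warmer than environment)

Parcel:
  Dry to 1700 m: -9.8 × 0.5 km = -4.9°C, so T = 13.6°C.
  Saturated to 2600 m: -4.7 × 0.9 km = -4.23°C, so T = 9.37°C.
Environment:
  Environment to 2600 m: -11.5 × 1.4 km = -16.1°C, so T = 2.4°C.
T_parcel − T_env = 9.37 − 2.4 = +6.97°C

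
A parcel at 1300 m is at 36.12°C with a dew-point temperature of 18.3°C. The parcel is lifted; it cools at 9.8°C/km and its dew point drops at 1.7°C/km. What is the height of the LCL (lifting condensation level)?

T and T_d converge at 9.8 − 1.7 = 8.1°C per km
Height above start = (36.12 − 18.3) / 8.1 = 2.2 km
LCL altitude = 1300 m + 2200 m = 3500 m

3500 m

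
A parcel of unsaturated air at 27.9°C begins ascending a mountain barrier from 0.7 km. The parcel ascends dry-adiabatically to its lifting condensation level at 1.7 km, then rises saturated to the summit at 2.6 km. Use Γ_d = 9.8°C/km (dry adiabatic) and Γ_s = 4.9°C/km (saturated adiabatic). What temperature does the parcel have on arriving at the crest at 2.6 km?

13.69°C

Dry to 1700 m: -9.8 × 1 km = -9.8°C, so T = 18.1°C.
Saturated to 2600 m: -4.9 × 0.9 km = -4.41°C, so T = 13.69°C.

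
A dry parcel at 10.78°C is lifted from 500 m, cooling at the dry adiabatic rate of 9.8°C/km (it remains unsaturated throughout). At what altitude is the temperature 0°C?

Height above start = (10.78 − 0) / 9.8 = 1.1 km
Altitude = 500 m + 1100 m = 1600 m

1600 m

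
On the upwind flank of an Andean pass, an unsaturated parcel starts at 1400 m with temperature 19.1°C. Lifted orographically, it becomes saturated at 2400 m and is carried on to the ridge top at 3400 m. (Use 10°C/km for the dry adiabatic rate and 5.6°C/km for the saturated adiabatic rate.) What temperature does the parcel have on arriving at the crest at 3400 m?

1400 → 2400 m (dry, 10°C/km): ΔT = -10 × 1 = -10°C → T = 9.1°C
2400 → 3400 m (saturated, 5.6°C/km): ΔT = -5.6 × 1 = -5.6°C → T = 3.5°C

3.5°C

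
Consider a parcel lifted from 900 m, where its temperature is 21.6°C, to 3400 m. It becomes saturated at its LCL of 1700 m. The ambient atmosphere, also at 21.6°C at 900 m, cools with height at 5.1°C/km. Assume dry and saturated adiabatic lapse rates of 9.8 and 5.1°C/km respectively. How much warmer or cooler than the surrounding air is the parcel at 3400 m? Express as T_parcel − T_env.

-3.76°C (parcel cooler than environment)

Parcel:
  900–1700 m, dry: Δz = 0.8 km ⇒ ΔT = -7.84°C; T = 13.76°C
  1700–3400 m, saturated: Δz = 1.7 km ⇒ ΔT = -8.67°C; T = 5.09°C
Environment:
  900–3400 m, environment: Δz = 2.5 km ⇒ ΔT = -12.75°C; T = 8.85°C
T_parcel − T_env = 5.09 − 8.85 = -3.76°C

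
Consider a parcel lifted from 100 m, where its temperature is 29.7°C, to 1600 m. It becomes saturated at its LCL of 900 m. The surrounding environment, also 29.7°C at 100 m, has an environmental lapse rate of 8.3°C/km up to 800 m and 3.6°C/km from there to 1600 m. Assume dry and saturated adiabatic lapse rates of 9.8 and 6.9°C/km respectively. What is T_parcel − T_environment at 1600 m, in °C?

Parcel:
  100–900 m, dry: Δz = 0.8 km ⇒ ΔT = -7.84°C; T = 21.86°C
  900–1600 m, saturated: Δz = 0.7 km ⇒ ΔT = -4.83°C; T = 17.03°C
Environment:
  100–800 m, environment, lower layer: Δz = 0.7 km ⇒ ΔT = -5.81°C; T = 23.89°C
  800–1600 m, environment, upper layer: Δz = 0.8 km ⇒ ΔT = -2.88°C; T = 21.01°C
T_parcel − T_env = 17.03 − 21.01 = -3.98°C

-3.98°C (parcel cooler than environment)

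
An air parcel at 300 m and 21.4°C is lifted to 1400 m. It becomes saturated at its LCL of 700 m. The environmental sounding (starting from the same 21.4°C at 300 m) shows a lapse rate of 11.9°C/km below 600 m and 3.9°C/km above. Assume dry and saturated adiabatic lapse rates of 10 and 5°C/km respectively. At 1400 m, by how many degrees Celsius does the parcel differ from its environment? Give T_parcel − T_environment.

Parcel:
  300–700 m, dry: Δz = 0.4 km ⇒ ΔT = -4°C; T = 17.4°C
  700–1400 m, saturated: Δz = 0.7 km ⇒ ΔT = -3.5°C; T = 13.9°C
Environment:
  300–600 m, environment, lower layer: Δz = 0.3 km ⇒ ΔT = -3.57°C; T = 17.83°C
  600–1400 m, environment, upper layer: Δz = 0.8 km ⇒ ΔT = -3.12°C; T = 14.71°C
T_parcel − T_env = 13.9 − 14.71 = -0.81°C

-0.81°C (parcel cooler than environment)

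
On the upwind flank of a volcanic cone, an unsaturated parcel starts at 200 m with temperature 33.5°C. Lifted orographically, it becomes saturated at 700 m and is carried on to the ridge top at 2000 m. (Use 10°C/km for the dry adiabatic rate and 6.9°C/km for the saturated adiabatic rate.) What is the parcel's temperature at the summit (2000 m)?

19.53°C

200–700 m, dry: Δz = 0.5 km ⇒ ΔT = -5°C; T = 28.5°C
700–2000 m, saturated: Δz = 1.3 km ⇒ ΔT = -8.97°C; T = 19.53°C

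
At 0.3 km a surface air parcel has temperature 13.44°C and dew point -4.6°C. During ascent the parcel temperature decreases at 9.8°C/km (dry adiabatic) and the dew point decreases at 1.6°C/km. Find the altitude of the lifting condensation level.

T and T_d converge at 9.8 − 1.6 = 8.2°C per km
Height above start = (13.44 − (-4.6)) / 8.2 = 2.2 km
LCL altitude = 300 m + 2200 m = 2500 m

2.5 km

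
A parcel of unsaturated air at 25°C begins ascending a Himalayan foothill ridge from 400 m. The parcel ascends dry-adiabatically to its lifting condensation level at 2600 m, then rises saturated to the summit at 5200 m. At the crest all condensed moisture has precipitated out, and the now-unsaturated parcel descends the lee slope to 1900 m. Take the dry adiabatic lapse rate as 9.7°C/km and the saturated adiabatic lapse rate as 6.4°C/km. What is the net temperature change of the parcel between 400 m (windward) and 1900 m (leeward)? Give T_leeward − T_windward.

-5.97°C

400 → 2600 m (dry, 9.7°C/km): ΔT = -9.7 × 2.2 = -21.34°C → T = 3.66°C
2600 → 5200 m (saturated, 6.4°C/km): ΔT = -6.4 × 2.6 = -16.64°C → T = -12.98°C
5200 → 1900 m (dry descent, 9.7°C/km): ΔT = +9.7 × 3.3 = +32.01°C → T = 19.03°C
Net change vs windward start: 19.03 − 25 = -5.97°C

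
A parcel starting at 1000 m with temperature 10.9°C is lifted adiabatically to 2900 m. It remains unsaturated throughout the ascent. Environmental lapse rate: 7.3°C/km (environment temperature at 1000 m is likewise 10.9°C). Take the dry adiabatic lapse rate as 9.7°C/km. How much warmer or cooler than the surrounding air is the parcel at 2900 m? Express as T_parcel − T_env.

-4.56°C (parcel cooler than environment)

Parcel:
  1000–2900 m, dry: Δz = 1.9 km ⇒ ΔT = -18.43°C; T = -7.53°C
Environment:
  1000–2900 m, environment: Δz = 1.9 km ⇒ ΔT = -13.87°C; T = -2.97°C
T_parcel − T_env = -7.53 − (-2.97) = -4.56°C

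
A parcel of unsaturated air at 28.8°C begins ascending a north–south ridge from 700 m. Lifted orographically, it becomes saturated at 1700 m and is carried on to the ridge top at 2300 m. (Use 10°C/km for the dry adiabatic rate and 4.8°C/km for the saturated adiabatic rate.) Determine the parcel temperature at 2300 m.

From 700 m to 1700 m (dry): cools by 10 × 1 = 10°C, giving 18.8°C.
From 1700 m to 2300 m (saturated): cools by 4.8 × 0.6 = 2.88°C, giving 15.92°C.

15.92°C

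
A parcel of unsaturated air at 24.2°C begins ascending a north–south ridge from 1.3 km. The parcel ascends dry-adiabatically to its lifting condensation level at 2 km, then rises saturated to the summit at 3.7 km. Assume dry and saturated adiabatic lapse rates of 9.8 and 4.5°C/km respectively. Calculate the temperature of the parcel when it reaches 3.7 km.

9.69°C

From 1300 m to 2000 m (dry): cools by 9.8 × 0.7 = 6.86°C, giving 17.34°C.
From 2000 m to 3700 m (saturated): cools by 4.5 × 1.7 = 7.65°C, giving 9.69°C.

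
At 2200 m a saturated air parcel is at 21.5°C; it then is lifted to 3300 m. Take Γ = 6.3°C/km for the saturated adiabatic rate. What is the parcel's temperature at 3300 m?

Saturated adiabatic to 3300 m: -6.3 × 1.1 km = -6.93°C, so T = 14.57°C.

14.57°C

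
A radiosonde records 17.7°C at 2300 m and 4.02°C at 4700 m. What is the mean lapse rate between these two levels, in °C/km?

Γ = −ΔT/Δz = (17.7 − 4.02) / (4700 − 2300) m
  = 13.68°C / 2.4 km = 5.7°C/km

5.7°C/km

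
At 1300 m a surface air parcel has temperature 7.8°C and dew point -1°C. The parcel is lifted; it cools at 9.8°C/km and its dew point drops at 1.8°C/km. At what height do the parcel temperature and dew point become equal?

T and T_d converge at 9.8 − 1.8 = 8°C per km
Height above start = (7.8 − (-1)) / 8 = 1.1 km
LCL altitude = 1300 m + 1100 m = 2400 m

2400 m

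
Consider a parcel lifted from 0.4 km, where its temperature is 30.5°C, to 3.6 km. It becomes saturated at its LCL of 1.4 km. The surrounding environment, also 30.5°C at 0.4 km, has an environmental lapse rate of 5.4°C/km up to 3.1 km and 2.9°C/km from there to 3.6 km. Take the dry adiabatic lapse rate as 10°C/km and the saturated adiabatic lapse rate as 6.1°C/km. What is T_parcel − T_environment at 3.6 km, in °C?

Parcel:
  400–1400 m, dry: Δz = 1 km ⇒ ΔT = -10°C; T = 20.5°C
  1400–3600 m, saturated: Δz = 2.2 km ⇒ ΔT = -13.42°C; T = 7.08°C
Environment:
  400–3100 m, environment, lower layer: Δz = 2.7 km ⇒ ΔT = -14.58°C; T = 15.92°C
  3100–3600 m, environment, upper layer: Δz = 0.5 km ⇒ ΔT = -1.45°C; T = 14.47°C
T_parcel − T_env = 7.08 − 14.47 = -7.39°C

-7.39°C (parcel cooler than environment)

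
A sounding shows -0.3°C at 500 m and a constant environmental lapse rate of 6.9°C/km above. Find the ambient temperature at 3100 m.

-18.24°C

Environmental to 3100 m: -6.9 × 2.6 km = -17.94°C, so T = -18.24°C.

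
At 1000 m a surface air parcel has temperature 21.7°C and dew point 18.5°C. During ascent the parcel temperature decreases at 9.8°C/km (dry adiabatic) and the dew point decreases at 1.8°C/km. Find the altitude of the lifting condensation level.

1400 m

T and T_d converge at 9.8 − 1.8 = 8°C per km
Height above start = (21.7 − 18.5) / 8 = 0.4 km
LCL altitude = 1000 m + 400 m = 1400 m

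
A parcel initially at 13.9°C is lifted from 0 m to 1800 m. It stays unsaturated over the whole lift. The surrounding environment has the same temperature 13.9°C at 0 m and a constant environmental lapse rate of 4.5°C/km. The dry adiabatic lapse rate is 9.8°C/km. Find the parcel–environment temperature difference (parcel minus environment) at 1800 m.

Parcel:
  Dry to 1800 m: -9.8 × 1.8 km = -17.64°C, so T = -3.74°C.
Environment:
  Environment to 1800 m: -4.5 × 1.8 km = -8.1°C, so T = 5.8°C.
T_parcel − T_env = -3.74 − 5.8 = -9.54°C

-9.54°C (parcel cooler than environment)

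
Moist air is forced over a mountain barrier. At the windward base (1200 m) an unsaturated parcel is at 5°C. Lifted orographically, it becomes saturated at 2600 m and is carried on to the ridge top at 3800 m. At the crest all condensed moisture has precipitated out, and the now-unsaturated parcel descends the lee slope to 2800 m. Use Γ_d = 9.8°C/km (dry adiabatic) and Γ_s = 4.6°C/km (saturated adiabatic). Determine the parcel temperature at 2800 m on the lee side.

Dry to 2600 m: -9.8 × 1.4 km = -13.72°C, so T = -8.72°C.
Saturated to 3800 m: -4.6 × 1.2 km = -5.52°C, so T = -14.24°C.
Dry descent to 2800 m: +9.8 × 1 km = +9.8°C, so T = -4.44°C.

-4.44°C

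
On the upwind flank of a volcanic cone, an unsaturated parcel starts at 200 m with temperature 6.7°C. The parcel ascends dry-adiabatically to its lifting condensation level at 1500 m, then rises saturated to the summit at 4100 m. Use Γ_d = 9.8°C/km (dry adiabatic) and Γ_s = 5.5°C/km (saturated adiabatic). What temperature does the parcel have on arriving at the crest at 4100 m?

200 → 1500 m (dry, 9.8°C/km): ΔT = -9.8 × 1.3 = -12.74°C → T = -6.04°C
1500 → 4100 m (saturated, 5.5°C/km): ΔT = -5.5 × 2.6 = -14.3°C → T = -20.34°C

-20.34°C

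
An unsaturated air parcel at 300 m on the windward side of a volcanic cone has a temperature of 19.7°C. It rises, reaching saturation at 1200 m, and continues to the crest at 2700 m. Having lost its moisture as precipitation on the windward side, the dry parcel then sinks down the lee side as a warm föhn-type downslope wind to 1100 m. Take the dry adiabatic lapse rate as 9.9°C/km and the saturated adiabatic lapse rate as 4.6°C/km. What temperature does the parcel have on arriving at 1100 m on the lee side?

300–1200 m, dry: Δz = 0.9 km ⇒ ΔT = -8.91°C; T = 10.79°C
1200–2700 m, saturated: Δz = 1.5 km ⇒ ΔT = -6.9°C; T = 3.89°C
2700–1100 m, dry descent: Δz = 1.6 km ⇒ ΔT = +15.84°C; T = 19.73°C

19.73°C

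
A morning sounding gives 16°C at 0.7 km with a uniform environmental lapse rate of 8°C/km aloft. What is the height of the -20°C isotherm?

Height above start = (16 − (-20)) / 8 = 4.5 km
Altitude = 700 m + 4500 m = 5200 m

5.2 km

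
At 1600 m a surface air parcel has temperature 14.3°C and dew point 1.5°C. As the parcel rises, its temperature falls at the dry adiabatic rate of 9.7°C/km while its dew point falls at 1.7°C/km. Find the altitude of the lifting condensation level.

T and T_d converge at 9.7 − 1.7 = 8°C per km
Height above start = (14.3 − 1.5) / 8 = 1.6 km
LCL altitude = 1600 m + 1600 m = 3200 m

3200 m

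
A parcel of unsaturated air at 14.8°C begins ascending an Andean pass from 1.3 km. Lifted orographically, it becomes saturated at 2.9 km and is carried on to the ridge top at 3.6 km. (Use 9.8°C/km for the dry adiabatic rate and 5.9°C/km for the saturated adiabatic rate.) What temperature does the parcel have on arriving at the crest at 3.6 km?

-5.01°C

Dry to 2900 m: -9.8 × 1.6 km = -15.68°C, so T = -0.88°C.
Saturated to 3600 m: -5.9 × 0.7 km = -4.13°C, so T = -5.01°C.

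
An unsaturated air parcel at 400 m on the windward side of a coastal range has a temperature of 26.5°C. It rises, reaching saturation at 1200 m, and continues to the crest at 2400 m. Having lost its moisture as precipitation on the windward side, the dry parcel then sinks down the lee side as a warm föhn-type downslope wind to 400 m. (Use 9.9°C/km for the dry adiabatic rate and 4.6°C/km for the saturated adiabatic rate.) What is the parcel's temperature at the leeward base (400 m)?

400–1200 m, dry: Δz = 0.8 km ⇒ ΔT = -7.92°C; T = 18.58°C
1200–2400 m, saturated: Δz = 1.2 km ⇒ ΔT = -5.52°C; T = 13.06°C
2400–400 m, dry descent: Δz = 2 km ⇒ ΔT = +19.8°C; T = 32.86°C

32.86°C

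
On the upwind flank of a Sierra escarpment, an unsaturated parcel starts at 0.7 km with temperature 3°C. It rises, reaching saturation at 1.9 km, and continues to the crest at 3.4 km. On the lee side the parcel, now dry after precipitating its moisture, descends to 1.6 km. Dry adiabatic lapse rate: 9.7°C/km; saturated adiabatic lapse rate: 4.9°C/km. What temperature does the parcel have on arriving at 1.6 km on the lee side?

1.47°C

700 → 1900 m (dry, 9.7°C/km): ΔT = -9.7 × 1.2 = -11.64°C → T = -8.64°C
1900 → 3400 m (saturated, 4.9°C/km): ΔT = -4.9 × 1.5 = -7.35°C → T = -15.99°C
3400 → 1600 m (dry descent, 9.7°C/km): ΔT = +9.7 × 1.8 = +17.46°C → T = 1.47°C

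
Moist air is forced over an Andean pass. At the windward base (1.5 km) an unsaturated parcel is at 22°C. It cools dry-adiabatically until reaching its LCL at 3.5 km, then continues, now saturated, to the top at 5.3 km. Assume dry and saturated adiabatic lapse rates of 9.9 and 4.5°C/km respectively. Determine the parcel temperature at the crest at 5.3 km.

Dry to 3500 m: -9.9 × 2 km = -19.8°C, so T = 2.2°C.
Saturated to 5300 m: -4.5 × 1.8 km = -8.1°C, so T = -5.9°C.

-5.9°C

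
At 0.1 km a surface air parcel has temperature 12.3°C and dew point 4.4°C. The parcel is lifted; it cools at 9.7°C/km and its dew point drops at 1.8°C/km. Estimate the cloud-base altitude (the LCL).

T and T_d converge at 9.7 − 1.8 = 7.9°C per km
Height above start = (12.3 − 4.4) / 7.9 = 1 km
LCL altitude = 100 m + 1000 m = 1100 m

1.1 km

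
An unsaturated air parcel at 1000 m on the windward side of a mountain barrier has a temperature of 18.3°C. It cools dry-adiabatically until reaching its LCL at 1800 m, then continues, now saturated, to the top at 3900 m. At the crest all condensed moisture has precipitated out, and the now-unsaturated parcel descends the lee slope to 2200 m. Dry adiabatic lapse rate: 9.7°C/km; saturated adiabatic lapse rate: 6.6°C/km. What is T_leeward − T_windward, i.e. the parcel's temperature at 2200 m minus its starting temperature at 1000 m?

From 1000 m to 1800 m (dry): cools by 9.7 × 0.8 = 7.76°C, giving 10.54°C.
From 1800 m to 3900 m (saturated): cools by 6.6 × 2.1 = 13.86°C, giving -3.32°C.
From 3900 m to 2200 m (dry descent): warms by 9.7 × 1.7 = 16.49°C, giving 13.17°C.
Net change vs windward start: 13.17 − 18.3 = -5.13°C

-5.13°C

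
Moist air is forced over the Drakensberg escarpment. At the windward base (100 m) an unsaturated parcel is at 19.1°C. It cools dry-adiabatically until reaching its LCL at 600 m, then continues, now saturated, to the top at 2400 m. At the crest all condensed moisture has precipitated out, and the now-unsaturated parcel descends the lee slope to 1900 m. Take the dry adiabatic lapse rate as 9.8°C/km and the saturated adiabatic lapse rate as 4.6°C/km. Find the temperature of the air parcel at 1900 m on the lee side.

100–600 m, dry: Δz = 0.5 km ⇒ ΔT = -4.9°C; T = 14.2°C
600–2400 m, saturated: Δz = 1.8 km ⇒ ΔT = -8.28°C; T = 5.92°C
2400–1900 m, dry descent: Δz = 0.5 km ⇒ ΔT = +4.9°C; T = 10.82°C

10.82°C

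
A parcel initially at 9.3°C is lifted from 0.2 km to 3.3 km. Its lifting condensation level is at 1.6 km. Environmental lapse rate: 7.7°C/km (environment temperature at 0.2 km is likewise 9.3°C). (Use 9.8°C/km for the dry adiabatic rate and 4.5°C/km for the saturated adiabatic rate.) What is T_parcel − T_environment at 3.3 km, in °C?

+2.5°C (parcel warmer than environment)

Parcel:
  Dry to 1600 m: -9.8 × 1.4 km = -13.72°C, so T = -4.42°C.
  Saturated to 3300 m: -4.5 × 1.7 km = -7.65°C, so T = -12.07°C.
Environment:
  Environment to 3300 m: -7.7 × 3.1 km = -23.87°C, so T = -14.57°C.
T_parcel − T_env = -12.07 − (-14.57) = +2.5°C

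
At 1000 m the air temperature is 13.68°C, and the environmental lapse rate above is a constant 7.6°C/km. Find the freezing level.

2800 m

Height above start = (13.68 − 0) / 7.6 = 1.8 km
Altitude = 1000 m + 1800 m = 2800 m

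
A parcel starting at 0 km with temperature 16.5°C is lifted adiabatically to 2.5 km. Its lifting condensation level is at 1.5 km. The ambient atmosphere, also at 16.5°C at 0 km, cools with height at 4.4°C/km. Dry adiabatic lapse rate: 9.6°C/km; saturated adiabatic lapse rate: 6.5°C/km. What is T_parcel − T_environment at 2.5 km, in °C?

-9.9°C (parcel cooler than environment)

Parcel:
  Dry to 1500 m: -9.6 × 1.5 km = -14.4°C, so T = 2.1°C.
  Saturated to 2500 m: -6.5 × 1 km = -6.5°C, so T = -4.4°C.
Environment:
  Environment to 2500 m: -4.4 × 2.5 km = -11°C, so T = 5.5°C.
T_parcel − T_env = -4.4 − 5.5 = -9.9°C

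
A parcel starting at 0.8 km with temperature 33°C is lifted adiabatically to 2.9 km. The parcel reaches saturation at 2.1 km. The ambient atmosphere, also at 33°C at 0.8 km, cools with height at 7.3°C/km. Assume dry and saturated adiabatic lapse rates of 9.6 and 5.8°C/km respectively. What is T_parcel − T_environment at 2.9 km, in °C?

-1.79°C (parcel cooler than environment)

Parcel:
  800–2100 m, dry: Δz = 1.3 km ⇒ ΔT = -12.48°C; T = 20.52°C
  2100–2900 m, saturated: Δz = 0.8 km ⇒ ΔT = -4.64°C; T = 15.88°C
Environment:
  800–2900 m, environment: Δz = 2.1 km ⇒ ΔT = -15.33°C; T = 17.67°C
T_parcel − T_env = 15.88 − 17.67 = -1.79°C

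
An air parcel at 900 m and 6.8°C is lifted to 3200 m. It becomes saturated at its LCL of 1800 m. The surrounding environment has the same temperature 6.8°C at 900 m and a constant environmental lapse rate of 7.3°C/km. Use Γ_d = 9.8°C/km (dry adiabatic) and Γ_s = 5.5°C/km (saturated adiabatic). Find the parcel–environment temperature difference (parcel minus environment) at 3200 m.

Parcel:
  900 → 1800 m (dry, 9.8°C/km): ΔT = -9.8 × 0.9 = -8.82°C → T = -2.02°C
  1800 → 3200 m (saturated, 5.5°C/km): ΔT = -5.5 × 1.4 = -7.7°C → T = -9.72°C
Environment:
  900 → 3200 m (environment, 7.3°C/km): ΔT = -7.3 × 2.3 = -16.79°C → T = -9.99°C
T_parcel − T_env = -9.72 − (-9.99) = +0.27°C

+0.27°C (parcel warmer than environment)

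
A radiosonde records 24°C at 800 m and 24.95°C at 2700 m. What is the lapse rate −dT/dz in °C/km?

-0.5°C/km

Γ = −ΔT/Δz = (24 − 24.95) / (2700 − 800) m
  = -0.95°C / 1.9 km = -0.5°C/km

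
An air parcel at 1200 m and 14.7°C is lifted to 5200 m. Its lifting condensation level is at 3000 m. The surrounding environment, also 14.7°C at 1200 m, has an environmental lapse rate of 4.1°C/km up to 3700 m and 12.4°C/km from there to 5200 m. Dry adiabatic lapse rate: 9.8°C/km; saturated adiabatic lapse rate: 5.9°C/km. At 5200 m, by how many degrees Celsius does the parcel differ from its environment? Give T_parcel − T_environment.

Parcel:
  Dry to 3000 m: -9.8 × 1.8 km = -17.64°C, so T = -2.94°C.
  Saturated to 5200 m: -5.9 × 2.2 km = -12.98°C, so T = -15.92°C.
Environment:
  Environment, lower layer to 3700 m: -4.1 × 2.5 km = -10.25°C, so T = 4.45°C.
  Environment, upper layer to 5200 m: -12.4 × 1.5 km = -18.6°C, so T = -14.15°C.
T_parcel − T_env = -15.92 − (-14.15) = -1.77°C

-1.77°C (parcel cooler than environment)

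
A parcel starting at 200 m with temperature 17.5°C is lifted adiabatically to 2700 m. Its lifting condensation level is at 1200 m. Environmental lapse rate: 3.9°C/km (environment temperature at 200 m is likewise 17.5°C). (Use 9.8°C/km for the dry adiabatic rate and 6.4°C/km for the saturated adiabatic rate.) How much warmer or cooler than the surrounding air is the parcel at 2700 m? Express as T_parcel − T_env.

Parcel:
  200 → 1200 m (dry, 9.8°C/km): ΔT = -9.8 × 1 = -9.8°C → T = 7.7°C
  1200 → 2700 m (saturated, 6.4°C/km): ΔT = -6.4 × 1.5 = -9.6°C → T = -1.9°C
Environment:
  200 → 2700 m (environment, 3.9°C/km): ΔT = -3.9 × 2.5 = -9.75°C → T = 7.75°C
T_parcel − T_env = -1.9 − 7.75 = -9.65°C

-9.65°C (parcel cooler than environment)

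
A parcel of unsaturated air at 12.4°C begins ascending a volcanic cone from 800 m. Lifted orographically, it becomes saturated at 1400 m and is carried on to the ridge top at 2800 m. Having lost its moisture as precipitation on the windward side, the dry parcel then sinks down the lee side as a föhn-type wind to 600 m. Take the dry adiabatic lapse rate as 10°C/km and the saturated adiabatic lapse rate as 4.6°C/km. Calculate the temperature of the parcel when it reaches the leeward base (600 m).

21.96°C

Dry to 1400 m: -10 × 0.6 km = -6°C, so T = 6.4°C.
Saturated to 2800 m: -4.6 × 1.4 km = -6.44°C, so T = -0.04°C.
Dry descent to 600 m: +10 × 2.2 km = +22°C, so T = 21.96°C.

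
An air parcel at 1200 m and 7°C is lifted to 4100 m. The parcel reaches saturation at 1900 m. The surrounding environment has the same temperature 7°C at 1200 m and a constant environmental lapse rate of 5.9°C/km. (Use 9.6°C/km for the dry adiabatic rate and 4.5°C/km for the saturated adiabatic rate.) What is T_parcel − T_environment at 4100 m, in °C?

Parcel:
  1200–1900 m, dry: Δz = 0.7 km ⇒ ΔT = -6.72°C; T = 0.28°C
  1900–4100 m, saturated: Δz = 2.2 km ⇒ ΔT = -9.9°C; T = -9.62°C
Environment:
  1200–4100 m, environment: Δz = 2.9 km ⇒ ΔT = -17.11°C; T = -10.11°C
T_parcel − T_env = -9.62 − (-10.11) = +0.49°C

+0.49°C (parcel warmer than environment)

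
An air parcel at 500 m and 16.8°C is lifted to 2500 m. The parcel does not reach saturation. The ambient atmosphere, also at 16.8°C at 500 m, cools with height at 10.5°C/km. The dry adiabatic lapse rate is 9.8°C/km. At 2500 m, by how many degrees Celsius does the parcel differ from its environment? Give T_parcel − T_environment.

Parcel:
  Dry to 2500 m: -9.8 × 2 km = -19.6°C, so T = -2.8°C.
Environment:
  Environment to 2500 m: -10.5 × 2 km = -21°C, so T = -4.2°C.
T_parcel − T_env = -2.8 − (-4.2) = +1.4°C

+1.4°C (parcel warmer than environment)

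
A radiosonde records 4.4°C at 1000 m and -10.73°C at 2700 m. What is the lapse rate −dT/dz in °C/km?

Γ = −ΔT/Δz = (4.4 − (-10.73)) / (2700 − 1000) m
  = 15.13°C / 1.7 km = 8.9°C/km

8.9°C/km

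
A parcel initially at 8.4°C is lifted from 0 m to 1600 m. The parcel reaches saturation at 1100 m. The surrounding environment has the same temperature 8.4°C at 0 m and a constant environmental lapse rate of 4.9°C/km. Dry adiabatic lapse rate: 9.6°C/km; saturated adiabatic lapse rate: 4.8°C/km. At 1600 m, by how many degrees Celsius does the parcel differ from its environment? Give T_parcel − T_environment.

Parcel:
  0–1100 m, dry: Δz = 1.1 km ⇒ ΔT = -10.56°C; T = -2.16°C
  1100–1600 m, saturated: Δz = 0.5 km ⇒ ΔT = -2.4°C; T = -4.56°C
Environment:
  0–1600 m, environment: Δz = 1.6 km ⇒ ΔT = -7.84°C; T = 0.56°C
T_parcel − T_env = -4.56 − 0.56 = -5.12°C

-5.12°C (parcel cooler than environment)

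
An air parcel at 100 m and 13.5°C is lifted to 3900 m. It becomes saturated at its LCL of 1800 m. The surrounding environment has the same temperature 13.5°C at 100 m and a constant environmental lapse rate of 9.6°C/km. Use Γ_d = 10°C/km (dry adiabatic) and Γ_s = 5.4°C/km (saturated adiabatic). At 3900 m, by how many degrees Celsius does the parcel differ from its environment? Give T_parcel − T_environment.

+8.14°C (parcel warmer than environment)

Parcel:
  100–1800 m, dry: Δz = 1.7 km ⇒ ΔT = -17°C; T = -3.5°C
  1800–3900 m, saturated: Δz = 2.1 km ⇒ ΔT = -11.34°C; T = -14.84°C
Environment:
  100–3900 m, environment: Δz = 3.8 km ⇒ ΔT = -36.48°C; T = -22.98°C
T_parcel − T_env = -14.84 − (-22.98) = +8.14°C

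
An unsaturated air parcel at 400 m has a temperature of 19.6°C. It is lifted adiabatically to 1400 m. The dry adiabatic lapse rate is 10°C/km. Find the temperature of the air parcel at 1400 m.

9.6°C

400 → 1400 m (dry adiabatic, 10°C/km): ΔT = -10 × 1 = -10°C → T = 9.6°C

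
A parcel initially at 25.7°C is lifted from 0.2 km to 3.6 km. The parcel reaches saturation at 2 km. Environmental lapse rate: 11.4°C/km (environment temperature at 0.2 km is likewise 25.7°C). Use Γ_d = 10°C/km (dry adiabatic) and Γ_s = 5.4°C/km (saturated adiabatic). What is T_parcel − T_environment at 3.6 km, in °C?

+12.12°C (parcel warmer than environment)

Parcel:
  200–2000 m, dry: Δz = 1.8 km ⇒ ΔT = -18°C; T = 7.7°C
  2000–3600 m, saturated: Δz = 1.6 km ⇒ ΔT = -8.64°C; T = -0.94°C
Environment:
  200–3600 m, environment: Δz = 3.4 km ⇒ ΔT = -38.76°C; T = -13.06°C
T_parcel − T_env = -0.94 − (-13.06) = +12.12°C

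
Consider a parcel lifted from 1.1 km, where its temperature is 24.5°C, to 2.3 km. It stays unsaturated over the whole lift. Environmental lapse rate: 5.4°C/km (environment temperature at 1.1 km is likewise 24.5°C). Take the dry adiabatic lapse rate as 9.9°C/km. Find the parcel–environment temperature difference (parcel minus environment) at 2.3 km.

Parcel:
  From 1100 m to 2300 m (dry): cools by 9.9 × 1.2 = 11.88°C, giving 12.62°C.
Environment:
  From 1100 m to 2300 m (environment): cools by 5.4 × 1.2 = 6.48°C, giving 18.02°C.
T_parcel − T_env = 12.62 − 18.02 = -5.4°C

-5.4°C (parcel cooler than environment)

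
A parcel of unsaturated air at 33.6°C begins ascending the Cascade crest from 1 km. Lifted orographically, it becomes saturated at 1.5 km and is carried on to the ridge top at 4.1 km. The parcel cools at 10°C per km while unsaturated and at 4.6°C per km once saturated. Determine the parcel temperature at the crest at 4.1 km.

16.64°C

Dry to 1500 m: -10 × 0.5 km = -5°C, so T = 28.6°C.
Saturated to 4100 m: -4.6 × 2.6 km = -11.96°C, so T = 16.64°C.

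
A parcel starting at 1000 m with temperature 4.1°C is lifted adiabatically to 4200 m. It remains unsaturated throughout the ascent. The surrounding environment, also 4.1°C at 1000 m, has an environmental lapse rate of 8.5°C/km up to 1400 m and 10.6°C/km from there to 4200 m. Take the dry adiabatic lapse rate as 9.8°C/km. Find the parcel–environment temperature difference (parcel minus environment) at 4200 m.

+1.72°C (parcel warmer than environment)

Parcel:
  1000–4200 m, dry: Δz = 3.2 km ⇒ ΔT = -31.36°C; T = -27.26°C
Environment:
  1000–1400 m, environment, lower layer: Δz = 0.4 km ⇒ ΔT = -3.4°C; T = 0.7°C
  1400–4200 m, environment, upper layer: Δz = 2.8 km ⇒ ΔT = -29.68°C; T = -28.98°C
T_parcel − T_env = -27.26 − (-28.98) = +1.72°C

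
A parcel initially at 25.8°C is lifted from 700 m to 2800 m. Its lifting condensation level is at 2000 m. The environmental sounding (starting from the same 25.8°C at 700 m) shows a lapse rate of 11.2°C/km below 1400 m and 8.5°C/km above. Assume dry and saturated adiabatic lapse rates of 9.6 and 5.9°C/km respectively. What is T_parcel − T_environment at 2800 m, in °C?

+2.54°C (parcel warmer than environment)

Parcel:
  Dry to 2000 m: -9.6 × 1.3 km = -12.48°C, so T = 13.32°C.
  Saturated to 2800 m: -5.9 × 0.8 km = -4.72°C, so T = 8.6°C.
Environment:
  Environment, lower layer to 1400 m: -11.2 × 0.7 km = -7.84°C, so T = 17.96°C.
  Environment, upper layer to 2800 m: -8.5 × 1.4 km = -11.9°C, so T = 6.06°C.
T_parcel − T_env = 8.6 − 6.06 = +2.54°C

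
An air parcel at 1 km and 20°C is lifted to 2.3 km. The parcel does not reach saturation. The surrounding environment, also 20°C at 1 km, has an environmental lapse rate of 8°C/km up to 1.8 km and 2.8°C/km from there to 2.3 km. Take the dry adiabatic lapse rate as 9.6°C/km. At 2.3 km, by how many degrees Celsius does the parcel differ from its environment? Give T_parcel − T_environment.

Parcel:
  1000 → 2300 m (dry, 9.6°C/km): ΔT = -9.6 × 1.3 = -12.48°C → T = 7.52°C
Environment:
  1000 → 1800 m (environment, lower layer, 8°C/km): ΔT = -8 × 0.8 = -6.4°C → T = 13.6°C
  1800 → 2300 m (environment, upper layer, 2.8°C/km): ΔT = -2.8 × 0.5 = -1.4°C → T = 12.2°C
T_parcel − T_env = 7.52 − 12.2 = -4.68°C

-4.68°C (parcel cooler than environment)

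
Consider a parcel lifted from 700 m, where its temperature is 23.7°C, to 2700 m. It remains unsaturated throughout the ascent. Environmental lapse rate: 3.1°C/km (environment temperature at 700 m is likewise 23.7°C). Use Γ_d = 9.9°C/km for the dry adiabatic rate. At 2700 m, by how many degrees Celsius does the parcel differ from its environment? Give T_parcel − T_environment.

Parcel:
  700 → 2700 m (dry, 9.9°C/km): ΔT = -9.9 × 2 = -19.8°C → T = 3.9°C
Environment:
  700 → 2700 m (environment, 3.1°C/km): ΔT = -3.1 × 2 = -6.2°C → T = 17.5°C
T_parcel − T_env = 3.9 − 17.5 = -13.6°C

-13.6°C (parcel cooler than environment)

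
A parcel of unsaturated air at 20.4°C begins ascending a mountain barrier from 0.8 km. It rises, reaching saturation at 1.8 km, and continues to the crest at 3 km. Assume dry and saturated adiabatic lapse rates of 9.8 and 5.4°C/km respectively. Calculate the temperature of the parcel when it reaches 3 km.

800–1800 m, dry: Δz = 1 km ⇒ ΔT = -9.8°C; T = 10.6°C
1800–3000 m, saturated: Δz = 1.2 km ⇒ ΔT = -6.48°C; T = 4.12°C

4.12°C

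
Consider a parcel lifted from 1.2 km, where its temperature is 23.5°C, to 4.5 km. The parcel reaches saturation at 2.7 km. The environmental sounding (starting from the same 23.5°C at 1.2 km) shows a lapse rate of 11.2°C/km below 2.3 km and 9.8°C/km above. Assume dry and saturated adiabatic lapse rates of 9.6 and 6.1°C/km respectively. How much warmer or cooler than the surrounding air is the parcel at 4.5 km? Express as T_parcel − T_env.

+8.5°C (parcel warmer than environment)

Parcel:
  Dry to 2700 m: -9.6 × 1.5 km = -14.4°C, so T = 9.1°C.
  Saturated to 4500 m: -6.1 × 1.8 km = -10.98°C, so T = -1.88°C.
Environment:
  Environment, lower layer to 2300 m: -11.2 × 1.1 km = -12.32°C, so T = 11.18°C.
  Environment, upper layer to 4500 m: -9.8 × 2.2 km = -21.56°C, so T = -10.38°C.
T_parcel − T_env = -1.88 − (-10.38) = +8.5°C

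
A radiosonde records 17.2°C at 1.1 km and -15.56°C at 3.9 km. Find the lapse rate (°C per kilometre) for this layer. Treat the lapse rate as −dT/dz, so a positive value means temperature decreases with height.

11.7°C/km

Γ = −ΔT/Δz = (17.2 − (-15.56)) / (3900 − 1100) m
  = 32.76°C / 2.8 km = 11.7°C/km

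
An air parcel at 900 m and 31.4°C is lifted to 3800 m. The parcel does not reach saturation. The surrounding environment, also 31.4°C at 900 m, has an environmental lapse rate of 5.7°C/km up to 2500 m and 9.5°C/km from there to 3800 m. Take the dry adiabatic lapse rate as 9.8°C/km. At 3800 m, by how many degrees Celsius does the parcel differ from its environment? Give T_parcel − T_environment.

-6.95°C (parcel cooler than environment)

Parcel:
  Dry to 3800 m: -9.8 × 2.9 km = -28.42°C, so T = 2.98°C.
Environment:
  Environment, lower layer to 2500 m: -5.7 × 1.6 km = -9.12°C, so T = 22.28°C.
  Environment, upper layer to 3800 m: -9.5 × 1.3 km = -12.35°C, so T = 9.93°C.
T_parcel − T_env = 2.98 − 9.93 = -6.95°C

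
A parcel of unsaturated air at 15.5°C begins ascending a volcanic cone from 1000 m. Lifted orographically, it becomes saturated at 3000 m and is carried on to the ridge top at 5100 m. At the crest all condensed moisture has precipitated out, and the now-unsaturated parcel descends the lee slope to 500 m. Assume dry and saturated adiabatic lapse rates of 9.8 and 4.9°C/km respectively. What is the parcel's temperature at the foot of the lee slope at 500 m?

From 1000 m to 3000 m (dry): cools by 9.8 × 2 = 19.6°C, giving -4.1°C.
From 3000 m to 5100 m (saturated): cools by 4.9 × 2.1 = 10.29°C, giving -14.39°C.
From 5100 m to 500 m (dry descent): warms by 9.8 × 4.6 = 45.08°C, giving 30.69°C.

30.69°C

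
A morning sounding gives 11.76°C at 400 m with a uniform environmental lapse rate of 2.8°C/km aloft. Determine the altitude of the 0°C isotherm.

4600 m

Height above start = (11.76 − 0) / 2.8 = 4.2 km
Altitude = 400 m + 4200 m = 4600 m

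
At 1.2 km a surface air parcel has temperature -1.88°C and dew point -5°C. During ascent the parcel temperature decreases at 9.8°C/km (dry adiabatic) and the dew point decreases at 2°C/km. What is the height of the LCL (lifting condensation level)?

1.6 km

T and T_d converge at 9.8 − 2 = 7.8°C per km
Height above start = (-1.88 − (-5)) / 7.8 = 0.4 km
LCL altitude = 1200 m + 400 m = 1600 m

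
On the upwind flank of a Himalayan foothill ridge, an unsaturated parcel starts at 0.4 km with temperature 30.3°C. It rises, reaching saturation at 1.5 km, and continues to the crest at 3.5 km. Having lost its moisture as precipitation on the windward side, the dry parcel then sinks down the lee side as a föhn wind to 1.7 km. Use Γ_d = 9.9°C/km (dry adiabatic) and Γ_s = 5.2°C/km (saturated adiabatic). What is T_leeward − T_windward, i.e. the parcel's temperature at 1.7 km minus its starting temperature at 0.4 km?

-3.47°C

400–1500 m, dry: Δz = 1.1 km ⇒ ΔT = -10.89°C; T = 19.41°C
1500–3500 m, saturated: Δz = 2 km ⇒ ΔT = -10.4°C; T = 9.01°C
3500–1700 m, dry descent: Δz = 1.8 km ⇒ ΔT = +17.82°C; T = 26.83°C
Net change vs windward start: 26.83 − 30.3 = -3.47°C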